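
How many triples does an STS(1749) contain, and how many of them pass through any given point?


An STS(v) is a 2-(v, 3, 1) BIBD: block size k = 3, λ = 1.
Replication: r(k − 1) = λ(v − 1) ⇒ r·2 = 1749 − 1 = 1748 ⇒ r = 874.
Block count: b = v(v − 1)/6 = 1749·1748/6 = 3057252/6 = 509542.

r = 874, b = 509542.


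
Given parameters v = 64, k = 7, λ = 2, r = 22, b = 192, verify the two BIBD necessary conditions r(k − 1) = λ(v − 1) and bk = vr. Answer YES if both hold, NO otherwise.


Condition (i): r(k − 1) = 22·6 = 132; λ(v − 1) = 2·63 = 126. Match? NO.
Condition (ii): bk = 192·7 = 1344; vr = 64·22 = 1408. Match? NO.
Both conditions hold? NO.

NO


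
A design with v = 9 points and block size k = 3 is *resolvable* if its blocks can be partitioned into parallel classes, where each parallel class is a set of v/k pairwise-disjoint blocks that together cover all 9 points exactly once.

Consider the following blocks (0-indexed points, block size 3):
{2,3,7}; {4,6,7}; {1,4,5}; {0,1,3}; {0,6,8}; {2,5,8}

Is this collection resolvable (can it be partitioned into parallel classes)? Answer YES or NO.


v = 9, block size k = 3, number of blocks = 6.
For resolvability, blocks must partition into parallel classes of size v/k = 3.
Total blocks must therefore be a multiple of 3: 6 = 3·2 + 0 ⇒ divisible ✓.
Greedy packing gives 2 candidate class(es). Each should be a full parallel class (size 3, covers all 9 points).
  Class 1 (3 blocks): {2,3,7}; {1,4,5}; {0,6,8}. Points covered: [0, 1, 2, 3, 4, 5, 6, 7, 8].
  Class 2 (3 blocks): {4,6,7}; {0,1,3}; {2,5,8}. Points covered: [0, 1, 2, 3, 4, 5, 6, 7, 8].
All classes full (size 3)? YES. All classes cover every point? YES.
Resolvable? YES.

YES


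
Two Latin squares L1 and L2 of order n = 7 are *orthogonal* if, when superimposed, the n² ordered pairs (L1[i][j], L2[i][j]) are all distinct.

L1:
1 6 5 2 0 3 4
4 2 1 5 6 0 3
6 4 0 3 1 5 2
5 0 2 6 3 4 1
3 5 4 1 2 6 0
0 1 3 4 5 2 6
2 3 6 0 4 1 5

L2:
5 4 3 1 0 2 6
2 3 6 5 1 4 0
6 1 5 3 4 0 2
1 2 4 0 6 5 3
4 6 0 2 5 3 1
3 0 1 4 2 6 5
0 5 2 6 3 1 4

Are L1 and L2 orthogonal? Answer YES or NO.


Form the n² = 49 superimposed pairs (L1[i][j], L2[i][j]), row by row (rows and columns indexed from 0):
row 0: (1,5) (6,4) (5,3) (2,1) (0,0) (3,2) (4,6)
row 1: (4,2) (2,3) (1,6) (5,5) (6,1) (0,4) (3,0)
row 2: (6,6) (4,1) (0,5) (3,3) (1,4) (5,0) (2,2)
row 3: (5,1) (0,2) (2,4) (6,0) (3,6) (4,5) (1,3)
row 4: (3,4) (5,6) (4,0) (1,2) (2,5) (6,3) (0,1)
row 5: (0,3) (1,0) (3,1) (4,4) (5,2) (2,6) (6,5)
row 6: (2,0) (3,5) (6,2) (0,6) (4,3) (1,1) (5,4)
Orthogonality requires all 49 pairs distinct.
Check by first coordinate: for each symbol s of L1, list the L2 entries in the n cells where L1 = s; they must all differ.
  L1 = 0: L2 entries (in reading order) 0, 4, 5, 2, 1, 3, 6 — all 7 distinct ✓
  L1 = 1: L2 entries (in reading order) 5, 6, 4, 3, 2, 0, 1 — all 7 distinct ✓
  L1 = 2: L2 entries (in reading order) 1, 3, 2, 4, 5, 6, 0 — all 7 distinct ✓
  L1 = 3: L2 entries (in reading order) 2, 0, 3, 6, 4, 1, 5 — all 7 distinct ✓
  L1 = 4: L2 entries (in reading order) 6, 2, 1, 5, 0, 4, 3 — all 7 distinct ✓
  L1 = 5: L2 entries (in reading order) 3, 5, 0, 1, 6, 2, 4 — all 7 distinct ✓
  L1 = 6: L2 entries (in reading order) 4, 1, 6, 0, 3, 5, 2 — all 7 distinct ✓
Every symbol of L1 meets every symbol of L2 exactly once, so all 49 pairs are distinct (49 of 49).
Conclusion: YES.

YES


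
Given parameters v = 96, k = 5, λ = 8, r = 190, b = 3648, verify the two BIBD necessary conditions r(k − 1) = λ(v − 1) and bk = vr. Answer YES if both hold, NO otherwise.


Condition (i): r(k − 1) = 190·4 = 760; λ(v − 1) = 8·95 = 760. Match? YES.
Condition (ii): bk = 3648·5 = 18240; vr = 96·190 = 18240. Match? YES.
Both conditions hold? YES.

YES


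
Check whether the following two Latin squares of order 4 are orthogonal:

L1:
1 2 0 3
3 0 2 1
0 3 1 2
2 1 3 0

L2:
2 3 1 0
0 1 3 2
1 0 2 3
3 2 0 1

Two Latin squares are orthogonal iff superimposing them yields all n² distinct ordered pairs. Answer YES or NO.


Form the n² = 16 superimposed pairs (L1[i][j], L2[i][j]), row by row (rows and columns indexed from 0):
row 0: (1,2) (2,3) (0,1) (3,0)
row 1: (3,0) (0,1) (2,3) (1,2)
row 2: (0,1) (3,0) (1,2) (2,3)
row 3: (2,3) (1,2) (3,0) (0,1)
Orthogonality requires all 16 pairs distinct.
But the pair (3,0) repeats: cell (0,3) has L1 = 3, L2 = 0, and cell (1,0) has L1 = 3, L2 = 0.
A repeated pair means some other pair never occurs (only 4 distinct pairs out of 16), so the squares are not orthogonal.
Conclusion: NO.

NO


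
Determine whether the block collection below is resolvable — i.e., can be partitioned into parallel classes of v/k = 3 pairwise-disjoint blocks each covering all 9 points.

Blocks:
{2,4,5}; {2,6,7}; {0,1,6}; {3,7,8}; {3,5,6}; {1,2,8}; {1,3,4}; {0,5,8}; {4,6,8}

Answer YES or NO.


v = 9, block size k = 3, number of blocks = 9.
For resolvability, blocks must partition into parallel classes of size v/k = 3.
Total blocks must therefore be a multiple of 3: 9 = 3·3 + 0 ⇒ divisible ✓.
Consider block {3,5,6}. The only other block(s) in the collection disjoint from it are {1,2,8} — just 1 block(s). Any parallel class containing {3,5,6} would need 2 other blocks each disjoint from it, so no parallel class of size 3 can contain {3,5,6}.
Since every block must belong to some parallel class in a resolution, the collection cannot be partitioned into parallel classes.
Resolvable? NO.

NO


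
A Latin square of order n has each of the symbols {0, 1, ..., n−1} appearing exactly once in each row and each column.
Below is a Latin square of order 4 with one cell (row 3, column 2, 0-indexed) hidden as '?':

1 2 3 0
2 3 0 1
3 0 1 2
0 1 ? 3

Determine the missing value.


Row 3 contains symbols [0, 1, 3] — missing [2].
Column 2 contains symbols [0, 1, 3] — missing [2].
The missing symbol must appear in both missing sets; intersection = [2].
Therefore the hidden value is 2.

Missing value = 2.


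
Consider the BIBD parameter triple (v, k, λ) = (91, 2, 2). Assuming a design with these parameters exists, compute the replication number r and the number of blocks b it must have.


Any 2-(v, k, λ) BIBD satisfies two necessary conditions:
  (i)  Each point sits in r blocks, and counting incidences through any fixed point gives r(k − 1) = λ(v − 1), so r = λ(v − 1)/(k − 1).
  (ii) Total incidences bk = vr, so b = vr/k.
Step 1: r = λ(v − 1)/(k − 1) = 2·(91 − 1)/(2 − 1) = 2·90/1 = 180/1 = 180.
Step 2: b = vr/k = 91·180/2 = 16380/2 = 8190.
Check integrality: r = 180 ∈ Z ✓, b = 8190 ∈ Z ✓.
(These identities are necessary conditions: they determine r and b for any design with these parameters, but do not by themselves prove that one exists.)

r = 180, b = 8190.


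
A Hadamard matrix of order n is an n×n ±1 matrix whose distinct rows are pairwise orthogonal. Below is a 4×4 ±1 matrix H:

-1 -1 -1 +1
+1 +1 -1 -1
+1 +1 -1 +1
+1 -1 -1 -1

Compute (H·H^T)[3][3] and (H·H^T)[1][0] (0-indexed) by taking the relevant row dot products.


Row 0 of H: [-1, -1, -1, 1].
Row 1 of H: [1, 1, -1, -1].
Row 3 of H: [1, -1, -1, -1].
(H·H^T)[3][3] = Σ_j H[3][j]·H[3][j] = (1)² + (-1)² + (-1)² + (-1)² = 1 + 1 + 1 + 1 = 4.
(H·H^T)[1][0] = Σ_j H[1][j]·H[0][j] = (1)·(-1) + (1)·(-1) + (-1)·(-1) + (-1)·(1) = -1 + -1 + 1 + -1 = -2.
Rows 1 and 0 are not orthogonal (dot product = -2 ≠ 0), so H is not a Hadamard matrix.

(3,3) entry = 4; (1,0) entry = -2.


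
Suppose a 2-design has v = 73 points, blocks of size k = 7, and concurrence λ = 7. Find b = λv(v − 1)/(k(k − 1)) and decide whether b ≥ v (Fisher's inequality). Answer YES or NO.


b = λv(v − 1)/(k(k − 1)) = 7·73·72/(7·6) = 36792/42 = 876.
Compare with v = 73: b ≥ v, so Fisher's inequality holds.

YES


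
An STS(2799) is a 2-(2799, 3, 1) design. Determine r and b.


An STS(v) is a 2-(v, 3, 1) BIBD: block size k = 3, λ = 1.
Replication: r(k − 1) = λ(v − 1) ⇒ r·2 = 2799 − 1 = 2798 ⇒ r = 1399.
Block count: b = v(v − 1)/6 = 2799·2798/6 = 7831602/6 = 1305267.

r = 1399, b = 1305267.


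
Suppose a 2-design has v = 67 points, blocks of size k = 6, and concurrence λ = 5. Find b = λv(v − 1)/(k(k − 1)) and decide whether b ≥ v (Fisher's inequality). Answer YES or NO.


r = λ(v − 1)/(k − 1) = 5·66/5 = 66.
b = vr/k = 67·66/6 = 737.
Fisher's inequality: b ≥ v ⇔ 737 ≥ 67? YES.

YES


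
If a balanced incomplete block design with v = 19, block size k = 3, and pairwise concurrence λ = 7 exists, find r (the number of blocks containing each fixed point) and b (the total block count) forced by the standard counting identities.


Any 2-(v, k, λ) BIBD satisfies two necessary conditions:
  (i)  Each point sits in r blocks, and counting incidences through any fixed point gives r(k − 1) = λ(v − 1), so r = λ(v − 1)/(k − 1).
  (ii) Total incidences bk = vr, so b = vr/k.
Step 1: r = λ(v − 1)/(k − 1) = 7·(19 − 1)/(3 − 1) = 7·18/2 = 126/2 = 63.
Step 2: b = vr/k = 19·63/3 = 1197/3 = 399.
Check integrality: r = 63 ∈ Z ✓, b = 399 ∈ Z ✓.
(These identities are necessary conditions: they determine r and b for any design with these parameters, but do not by themselves prove that one exists.)

r = 63, b = 399.


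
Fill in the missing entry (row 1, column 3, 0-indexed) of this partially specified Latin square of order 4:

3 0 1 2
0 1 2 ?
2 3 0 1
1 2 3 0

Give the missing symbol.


Row 1 contains symbols [0, 1, 2] — missing [3].
Column 3 contains symbols [0, 1, 2] — missing [3].
The missing symbol must appear in both missing sets; intersection = [3].
Therefore the hidden value is 3.

Missing value = 3.


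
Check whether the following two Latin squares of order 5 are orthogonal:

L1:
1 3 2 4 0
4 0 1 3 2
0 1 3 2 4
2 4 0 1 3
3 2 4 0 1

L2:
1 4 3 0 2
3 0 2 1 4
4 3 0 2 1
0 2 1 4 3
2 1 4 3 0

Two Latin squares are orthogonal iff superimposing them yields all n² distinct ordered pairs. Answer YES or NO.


Form the n² = 25 superimposed pairs (L1[i][j], L2[i][j]), row by row (rows and columns indexed from 0):
row 0: (1,1) (3,4) (2,3) (4,0) (0,2)
row 1: (4,3) (0,0) (1,2) (3,1) (2,4)
row 2: (0,4) (1,3) (3,0) (2,2) (4,1)
row 3: (2,0) (4,2) (0,1) (1,4) (3,3)
row 4: (3,2) (2,1) (4,4) (0,3) (1,0)
Orthogonality requires all 25 pairs distinct.
Check by first coordinate: for each symbol s of L1, list the L2 entries in the n cells where L1 = s; they must all differ.
  L1 = 0: L2 entries (in reading order) 2, 0, 4, 1, 3 — all 5 distinct ✓
  L1 = 1: L2 entries (in reading order) 1, 2, 3, 4, 0 — all 5 distinct ✓
  L1 = 2: L2 entries (in reading order) 3, 4, 2, 0, 1 — all 5 distinct ✓
  L1 = 3: L2 entries (in reading order) 4, 1, 0, 3, 2 — all 5 distinct ✓
  L1 = 4: L2 entries (in reading order) 0, 3, 1, 2, 4 — all 5 distinct ✓
Every symbol of L1 meets every symbol of L2 exactly once, so all 25 pairs are distinct (25 of 25).
Conclusion: YES.

YES


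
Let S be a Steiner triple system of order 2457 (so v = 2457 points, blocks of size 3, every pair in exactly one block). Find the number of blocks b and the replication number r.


An STS(v) is a 2-(v, 3, 1) BIBD: block size k = 3, λ = 1.
Replication: r(k − 1) = λ(v − 1) ⇒ r·2 = 2457 − 1 = 2456 ⇒ r = 1228.
Block count: bk = vr ⇒ b·3 = 2457·1228 = 3017196 ⇒ b = 1005732.
(Check via b = v(v − 1)/6 = 2457·2456/6 = 6034392/6 = 1005732.)

r = 1228, b = 1005732.


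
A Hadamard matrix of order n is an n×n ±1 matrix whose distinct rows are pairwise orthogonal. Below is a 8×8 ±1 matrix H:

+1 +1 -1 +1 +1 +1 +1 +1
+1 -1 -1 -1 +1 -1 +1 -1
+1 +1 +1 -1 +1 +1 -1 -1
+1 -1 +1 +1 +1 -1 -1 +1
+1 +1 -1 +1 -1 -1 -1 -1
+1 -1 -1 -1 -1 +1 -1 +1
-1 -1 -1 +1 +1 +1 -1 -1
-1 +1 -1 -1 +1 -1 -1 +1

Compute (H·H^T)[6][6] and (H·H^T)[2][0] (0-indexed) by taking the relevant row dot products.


Row 0 of H: [1, 1, -1, 1, 1, 1, 1, 1].
Row 2 of H: [1, 1, 1, -1, 1, 1, -1, -1].
Row 6 of H: [-1, -1, -1, 1, 1, 1, -1, -1].
(H·H^T)[6][6] = Σ_j H[6][j]·H[6][j] = (-1)² + (-1)² + (-1)² + (1)² + (1)² + (1)² + (-1)² + (-1)² = 1 + 1 + 1 + 1 + 1 + 1 + 1 + 1 = 8.
(H·H^T)[2][0] = Σ_j H[2][j]·H[0][j] = (1)·(1) + (1)·(1) + (1)·(-1) + (-1)·(1) + (1)·(1) + (1)·(1) + (-1)·(1) + (-1)·(1) = 1 + 1 + -1 + -1 + 1 + 1 + -1 + -1 = 0.
So rows 2 and 0 are orthogonal; the diagonal entry equals n = 8.

(6,6) entry = 8; (2,0) entry = 0.


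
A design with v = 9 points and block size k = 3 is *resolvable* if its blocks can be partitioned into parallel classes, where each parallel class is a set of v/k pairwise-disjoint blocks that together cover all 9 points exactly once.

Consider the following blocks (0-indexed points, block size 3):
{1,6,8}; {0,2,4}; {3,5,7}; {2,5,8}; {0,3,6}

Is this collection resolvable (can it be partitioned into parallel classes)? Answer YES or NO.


v = 9, block size k = 3, number of blocks = 5.
For resolvability, blocks must partition into parallel classes of size v/k = 3.
Total blocks must therefore be a multiple of 3: 5 = 3·1 + 2 ⇒ not divisible ✗.
Resolvable? NO.

NO


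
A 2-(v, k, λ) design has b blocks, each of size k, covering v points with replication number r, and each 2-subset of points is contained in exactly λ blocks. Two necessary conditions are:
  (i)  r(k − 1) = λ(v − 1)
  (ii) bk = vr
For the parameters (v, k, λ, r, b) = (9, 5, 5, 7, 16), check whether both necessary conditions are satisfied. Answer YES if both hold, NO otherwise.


Condition (i): r(k − 1) = 7·4 = 28; λ(v − 1) = 5·8 = 40. Match? NO.
Condition (ii): bk = 16·5 = 80; vr = 9·7 = 63. Match? NO.
Both conditions hold? NO.

NO


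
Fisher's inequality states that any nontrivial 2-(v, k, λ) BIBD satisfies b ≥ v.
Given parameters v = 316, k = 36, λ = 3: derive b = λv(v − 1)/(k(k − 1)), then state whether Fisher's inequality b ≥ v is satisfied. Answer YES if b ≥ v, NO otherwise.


r = λ(v − 1)/(k − 1) = 3·315/35 = 27.
b = vr/k = 316·27/36 = 237.
Fisher's inequality: b ≥ v ⇔ 237 ≥ 316? NO.

NO


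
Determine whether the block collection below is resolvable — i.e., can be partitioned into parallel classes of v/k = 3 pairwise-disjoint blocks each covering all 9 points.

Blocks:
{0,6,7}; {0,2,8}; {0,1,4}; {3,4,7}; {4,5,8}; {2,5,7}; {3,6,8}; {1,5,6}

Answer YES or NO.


v = 9, block size k = 3, number of blocks = 8.
For resolvability, blocks must partition into parallel classes of size v/k = 3.
Total blocks must therefore be a multiple of 3: 8 = 3·2 + 2 ⇒ not divisible ✗.
Resolvable? NO.

NO


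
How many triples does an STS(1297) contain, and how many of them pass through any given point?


An STS(v) is a 2-(v, 3, 1) BIBD: block size k = 3, λ = 1.
Replication: r(k − 1) = λ(v − 1) ⇒ r·2 = 1297 − 1 = 1296 ⇒ r = 648.
Block count: b = v(v − 1)/6 = 1297·1296/6 = 1680912/6 = 280152.
(Check via bk = vr: 280152·3 = 840456 = 1297·648 = 840456 ✓.)

r = 648, b = 280152.


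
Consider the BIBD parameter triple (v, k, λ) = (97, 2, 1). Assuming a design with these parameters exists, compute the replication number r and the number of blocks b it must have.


Any 2-(v, k, λ) BIBD satisfies two necessary conditions:
  (i)  Each point sits in r blocks, and counting incidences through any fixed point gives r(k − 1) = λ(v − 1), so r = λ(v − 1)/(k − 1).
  (ii) Total incidences bk = vr, so b = vr/k.
Step 1: r = λ(v − 1)/(k − 1) = 1·(97 − 1)/(2 − 1) = 1·96/1 = 96/1 = 96.
Step 2: b = vr/k = 97·96/2 = 9312/2 = 4656.
Check integrality: r = 96 ∈ Z ✓, b = 4656 ∈ Z ✓.
(These identities are necessary conditions: they determine r and b for any design with these parameters, but do not by themselves prove that one exists.)

r = 96, b = 4656.


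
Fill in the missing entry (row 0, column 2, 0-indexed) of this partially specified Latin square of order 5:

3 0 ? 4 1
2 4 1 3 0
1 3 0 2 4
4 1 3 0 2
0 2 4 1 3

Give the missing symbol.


Row 0 contains symbols [0, 1, 3, 4] — missing [2].
Column 2 contains symbols [0, 1, 3, 4] — missing [2].
The missing symbol must appear in both missing sets; intersection = [2].
Therefore the hidden value is 2.

Missing value = 2.


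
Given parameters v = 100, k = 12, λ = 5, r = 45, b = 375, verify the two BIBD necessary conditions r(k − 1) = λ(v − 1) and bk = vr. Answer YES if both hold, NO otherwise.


Condition (i): r(k − 1) = 45·11 = 495; λ(v − 1) = 5·99 = 495. Match? YES.
Condition (ii): bk = 375·12 = 4500; vr = 100·45 = 4500. Match? YES.
Both conditions hold? YES.

YES


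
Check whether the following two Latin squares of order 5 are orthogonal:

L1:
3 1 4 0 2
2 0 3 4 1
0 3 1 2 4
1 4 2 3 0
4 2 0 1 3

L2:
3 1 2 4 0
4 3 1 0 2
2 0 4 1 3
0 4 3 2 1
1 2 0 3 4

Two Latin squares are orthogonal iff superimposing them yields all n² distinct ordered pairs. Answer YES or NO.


Form the n² = 25 superimposed pairs (L1[i][j], L2[i][j]), row by row (rows and columns indexed from 0):
row 0: (3,3) (1,1) (4,2) (0,4) (2,0)
row 1: (2,4) (0,3) (3,1) (4,0) (1,2)
row 2: (0,2) (3,0) (1,4) (2,1) (4,3)
row 3: (1,0) (4,4) (2,3) (3,2) (0,1)
row 4: (4,1) (2,2) (0,0) (1,3) (3,4)
Orthogonality requires all 25 pairs distinct.
Check by first coordinate: for each symbol s of L1, list the L2 entries in the n cells where L1 = s; they must all differ.
  L1 = 0: L2 entries (in reading order) 4, 3, 2, 1, 0 — all 5 distinct ✓
  L1 = 1: L2 entries (in reading order) 1, 2, 4, 0, 3 — all 5 distinct ✓
  L1 = 2: L2 entries (in reading order) 0, 4, 1, 3, 2 — all 5 distinct ✓
  L1 = 3: L2 entries (in reading order) 3, 1, 0, 2, 4 — all 5 distinct ✓
  L1 = 4: L2 entries (in reading order) 2, 0, 3, 4, 1 — all 5 distinct ✓
Every symbol of L1 meets every symbol of L2 exactly once, so all 25 pairs are distinct (25 of 25).
Conclusion: YES.

YES


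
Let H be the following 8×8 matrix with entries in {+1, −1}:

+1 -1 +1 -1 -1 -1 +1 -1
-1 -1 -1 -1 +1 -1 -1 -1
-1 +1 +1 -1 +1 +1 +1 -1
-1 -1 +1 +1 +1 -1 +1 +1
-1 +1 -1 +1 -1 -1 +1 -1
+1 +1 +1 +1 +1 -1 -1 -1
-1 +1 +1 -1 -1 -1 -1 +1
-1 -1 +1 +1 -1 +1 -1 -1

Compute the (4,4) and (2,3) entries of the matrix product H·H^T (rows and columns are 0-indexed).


Row 2 of H: [-1, 1, 1, -1, 1, 1, 1, -1].
Row 3 of H: [-1, -1, 1, 1, 1, -1, 1, 1].
Row 4 of H: [-1, 1, -1, 1, -1, -1, 1, -1].
(H·H^T)[4][4] = Σ_j H[4][j]·H[4][j] = (-1)² + (1)² + (-1)² + (1)² + (-1)² + (-1)² + (1)² + (-1)² = 1 + 1 + 1 + 1 + 1 + 1 + 1 + 1 = 8.
(H·H^T)[2][3] = Σ_j H[2][j]·H[3][j] = (-1)·(-1) + (1)·(-1) + (1)·(1) + (-1)·(1) + (1)·(1) + (1)·(-1) + (1)·(1) + (-1)·(1) = 1 + -1 + 1 + -1 + 1 + -1 + 1 + -1 = 0.
So rows 2 and 3 are orthogonal; the diagonal entry equals n = 8.

(4,4) entry = 8; (2,3) entry = 0.


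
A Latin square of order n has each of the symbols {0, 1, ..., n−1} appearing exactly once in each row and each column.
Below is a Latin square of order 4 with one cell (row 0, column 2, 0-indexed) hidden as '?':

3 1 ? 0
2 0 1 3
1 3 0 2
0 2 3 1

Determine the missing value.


Row 0 contains symbols [0, 1, 3] — missing [2].
Column 2 contains symbols [0, 1, 3] — missing [2].
The missing symbol must appear in both missing sets; intersection = [2].
Therefore the hidden value is 2.

Missing value = 2.


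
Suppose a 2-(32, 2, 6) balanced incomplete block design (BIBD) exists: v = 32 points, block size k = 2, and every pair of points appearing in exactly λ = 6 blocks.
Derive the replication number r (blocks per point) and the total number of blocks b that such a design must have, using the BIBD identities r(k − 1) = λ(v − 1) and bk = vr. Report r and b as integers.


Any 2-(v, k, λ) BIBD satisfies two necessary conditions:
  (i)  Each point sits in r blocks, and counting incidences through any fixed point gives r(k − 1) = λ(v − 1), so r = λ(v − 1)/(k − 1).
  (ii) Total incidences bk = vr, so b = vr/k.
Step 1: r = λ(v − 1)/(k − 1) = 6·(32 − 1)/(2 − 1) = 6·31/1 = 186/1 = 186.
Step 2: b = vr/k = 32·186/2 = 5952/2 = 2976.
Check integrality: r = 186 ∈ Z ✓, b = 2976 ∈ Z ✓.
(These identities are necessary conditions: they determine r and b for any design with these parameters, but do not by themselves prove that one exists.)

r = 186, b = 2976.


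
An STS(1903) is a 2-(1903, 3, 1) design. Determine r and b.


An STS(v) is a 2-(v, 3, 1) BIBD: block size k = 3, λ = 1.
Replication: r(k − 1) = λ(v − 1) ⇒ r·2 = 1903 − 1 = 1902 ⇒ r = 951.
Block count: bk = vr ⇒ b·3 = 1903·951 = 1809753 ⇒ b = 603251.

r = 951, b = 603251.


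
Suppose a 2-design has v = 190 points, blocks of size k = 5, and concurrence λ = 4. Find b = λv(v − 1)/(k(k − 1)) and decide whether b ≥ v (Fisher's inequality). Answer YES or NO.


r = λ(v − 1)/(k − 1) = 4·189/4 = 189.
b = vr/k = 190·189/5 = 7182.
Fisher's inequality: b ≥ v ⇔ 7182 ≥ 190? YES.

YES


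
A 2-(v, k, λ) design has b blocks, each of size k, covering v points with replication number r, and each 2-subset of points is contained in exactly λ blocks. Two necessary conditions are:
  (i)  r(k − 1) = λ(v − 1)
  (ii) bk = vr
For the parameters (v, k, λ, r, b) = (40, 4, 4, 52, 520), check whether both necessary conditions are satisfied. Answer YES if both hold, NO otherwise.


Condition (i): r(k − 1) = 52·3 = 156; λ(v − 1) = 4·39 = 156. Match? YES.
Condition (ii): bk = 520·4 = 2080; vr = 40·52 = 2080. Match? YES.
Both conditions hold? YES.

YES


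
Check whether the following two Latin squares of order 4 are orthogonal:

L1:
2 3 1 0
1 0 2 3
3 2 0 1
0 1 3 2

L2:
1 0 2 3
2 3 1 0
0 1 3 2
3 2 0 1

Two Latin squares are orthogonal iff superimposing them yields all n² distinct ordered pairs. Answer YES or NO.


Form the n² = 16 superimposed pairs (L1[i][j], L2[i][j]), row by row (rows and columns indexed from 0):
row 0: (2,1) (3,0) (1,2) (0,3)
row 1: (1,2) (0,3) (2,1) (3,0)
row 2: (3,0) (2,1) (0,3) (1,2)
row 3: (0,3) (1,2) (3,0) (2,1)
Orthogonality requires all 16 pairs distinct.
But the pair (1,2) repeats: cell (0,2) has L1 = 1, L2 = 2, and cell (1,0) has L1 = 1, L2 = 2.
A repeated pair means some other pair never occurs (only 4 distinct pairs out of 16), so the squares are not orthogonal.
Conclusion: NO.

NO


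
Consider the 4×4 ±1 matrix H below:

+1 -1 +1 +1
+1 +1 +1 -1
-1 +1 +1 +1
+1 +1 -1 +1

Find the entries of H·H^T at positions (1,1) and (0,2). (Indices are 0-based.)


Row 0 of H: [1, -1, 1, 1].
Row 1 of H: [1, 1, 1, -1].
Row 2 of H: [-1, 1, 1, 1].
(H·H^T)[1][1] = Σ_j H[1][j]·H[1][j] = (1)² + (1)² + (1)² + (-1)² = 1 + 1 + 1 + 1 = 4.
(H·H^T)[0][2] = Σ_j H[0][j]·H[2][j] = (1)·(-1) + (-1)·(1) + (1)·(1) + (1)·(1) = -1 + -1 + 1 + 1 = 0.
So rows 0 and 2 are orthogonal; the diagonal entry equals n = 4.

(1,1) entry = 4; (0,2) entry = 0.


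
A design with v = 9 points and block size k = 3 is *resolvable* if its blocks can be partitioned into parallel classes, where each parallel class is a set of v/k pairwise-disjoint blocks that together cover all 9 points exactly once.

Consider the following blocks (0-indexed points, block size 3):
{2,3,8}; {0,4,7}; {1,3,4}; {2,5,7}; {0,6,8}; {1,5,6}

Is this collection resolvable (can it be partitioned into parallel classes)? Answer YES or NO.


v = 9, block size k = 3, number of blocks = 6.
For resolvability, blocks must partition into parallel classes of size v/k = 3.
Total blocks must therefore be a multiple of 3: 6 = 3·2 + 0 ⇒ divisible ✓.
Greedy packing gives 2 candidate class(es). Each should be a full parallel class (size 3, covers all 9 points).
  Class 1 (3 blocks): {2,3,8}; {0,4,7}; {1,5,6}. Points covered: [0, 1, 2, 3, 4, 5, 6, 7, 8].
  Class 2 (3 blocks): {1,3,4}; {2,5,7}; {0,6,8}. Points covered: [0, 1, 2, 3, 4, 5, 6, 7, 8].
All classes full (size 3)? YES. All classes cover every point? YES.
Resolvable? YES.

YES


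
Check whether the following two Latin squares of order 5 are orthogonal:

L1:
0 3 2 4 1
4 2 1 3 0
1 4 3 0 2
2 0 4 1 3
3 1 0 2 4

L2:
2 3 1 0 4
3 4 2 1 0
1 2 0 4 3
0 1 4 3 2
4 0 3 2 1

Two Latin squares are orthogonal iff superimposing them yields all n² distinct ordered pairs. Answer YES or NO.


Form the n² = 25 superimposed pairs (L1[i][j], L2[i][j]), row by row (rows and columns indexed from 0):
row 0: (0,2) (3,3) (2,1) (4,0) (1,4)
row 1: (4,3) (2,4) (1,2) (3,1) (0,0)
row 2: (1,1) (4,2) (3,0) (0,4) (2,3)
row 3: (2,0) (0,1) (4,4) (1,3) (3,2)
row 4: (3,4) (1,0) (0,3) (2,2) (4,1)
Orthogonality requires all 25 pairs distinct.
Check by first coordinate: for each symbol s of L1, list the L2 entries in the n cells where L1 = s; they must all differ.
  L1 = 0: L2 entries (in reading order) 2, 0, 4, 1, 3 — all 5 distinct ✓
  L1 = 1: L2 entries (in reading order) 4, 2, 1, 3, 0 — all 5 distinct ✓
  L1 = 2: L2 entries (in reading order) 1, 4, 3, 0, 2 — all 5 distinct ✓
  L1 = 3: L2 entries (in reading order) 3, 1, 0, 2, 4 — all 5 distinct ✓
  L1 = 4: L2 entries (in reading order) 0, 3, 2, 4, 1 — all 5 distinct ✓
Every symbol of L1 meets every symbol of L2 exactly once, so all 25 pairs are distinct (25 of 25).
Conclusion: YES.

YES


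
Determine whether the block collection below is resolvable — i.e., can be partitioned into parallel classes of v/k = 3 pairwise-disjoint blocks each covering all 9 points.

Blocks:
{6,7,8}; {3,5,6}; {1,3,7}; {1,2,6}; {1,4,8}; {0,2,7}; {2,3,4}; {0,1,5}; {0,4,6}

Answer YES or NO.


v = 9, block size k = 3, number of blocks = 9.
For resolvability, blocks must partition into parallel classes of size v/k = 3.
Total blocks must therefore be a multiple of 3: 9 = 3·3 + 0 ⇒ divisible ✓.
Consider block {1,3,7}. The only other block(s) in the collection disjoint from it are {0,4,6} — just 1 block(s). Any parallel class containing {1,3,7} would need 2 other blocks each disjoint from it, so no parallel class of size 3 can contain {1,3,7}.
Since every block must belong to some parallel class in a resolution, the collection cannot be partitioned into parallel classes.
Resolvable? NO.

NO


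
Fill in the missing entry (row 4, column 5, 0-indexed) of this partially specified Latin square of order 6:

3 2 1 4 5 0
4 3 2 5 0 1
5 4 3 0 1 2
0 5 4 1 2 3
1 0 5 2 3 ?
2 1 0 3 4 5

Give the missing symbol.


Row 4 contains symbols [0, 1, 2, 3, 5] — missing [4].
Column 5 contains symbols [0, 1, 2, 3, 5] — missing [4].
The missing symbol must appear in both missing sets; intersection = [4].
Therefore the hidden value is 4.

Missing value = 4.


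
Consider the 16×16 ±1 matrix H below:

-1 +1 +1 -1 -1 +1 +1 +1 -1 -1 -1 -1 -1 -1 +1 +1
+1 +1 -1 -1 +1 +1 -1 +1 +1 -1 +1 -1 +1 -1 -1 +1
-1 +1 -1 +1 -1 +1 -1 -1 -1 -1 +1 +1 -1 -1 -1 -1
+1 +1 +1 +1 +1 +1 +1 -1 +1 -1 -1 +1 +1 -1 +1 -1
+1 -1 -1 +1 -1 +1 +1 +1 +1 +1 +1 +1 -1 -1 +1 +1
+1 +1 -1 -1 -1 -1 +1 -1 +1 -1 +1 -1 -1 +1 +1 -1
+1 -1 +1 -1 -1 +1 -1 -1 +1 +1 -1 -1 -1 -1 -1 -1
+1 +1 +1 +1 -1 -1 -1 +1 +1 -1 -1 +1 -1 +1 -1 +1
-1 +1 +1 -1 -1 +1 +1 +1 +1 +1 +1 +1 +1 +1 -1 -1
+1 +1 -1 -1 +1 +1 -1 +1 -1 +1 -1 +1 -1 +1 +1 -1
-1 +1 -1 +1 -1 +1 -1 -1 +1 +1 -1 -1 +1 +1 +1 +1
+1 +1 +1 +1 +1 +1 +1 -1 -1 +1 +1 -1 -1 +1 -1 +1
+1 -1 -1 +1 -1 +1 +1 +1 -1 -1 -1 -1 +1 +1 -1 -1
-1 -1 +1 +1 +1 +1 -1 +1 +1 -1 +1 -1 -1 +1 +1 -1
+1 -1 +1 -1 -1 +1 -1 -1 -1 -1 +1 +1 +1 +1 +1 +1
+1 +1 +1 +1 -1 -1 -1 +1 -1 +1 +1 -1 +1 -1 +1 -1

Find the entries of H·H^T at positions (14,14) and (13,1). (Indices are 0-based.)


Row 1 of H: [1, 1, -1, -1, 1, 1, -1, 1, 1, -1, 1, -1, 1, -1, -1, 1].
Row 13 of H: [-1, -1, 1, 1, 1, 1, -1, 1, 1, -1, 1, -1, -1, 1, 1, -1].
Row 14 of H: [1, -1, 1, -1, -1, 1, -1, -1, -1, -1, 1, 1, 1, 1, 1, 1].
(H·H^T)[14][14] = Σ_j H[14][j]·H[14][j] = (1)² + (-1)² + (1)² + (-1)² + (-1)² + (1)² + (-1)² + (-1)² + (-1)² + (-1)² + (1)² + (1)² + (1)² + (1)² + (1)² + (1)² = 1 + 1 + 1 + 1 + 1 + 1 + 1 + 1 + 1 + 1 + 1 + 1 + 1 + 1 + 1 + 1 = 16.
(H·H^T)[13][1] = Σ_j H[13][j]·H[1][j] = (-1)·(1) + (-1)·(1) + (1)·(-1) + (1)·(-1) + (1)·(1) + (1)·(1) + (-1)·(-1) + (1)·(1) + (1)·(1) + (-1)·(-1) + (1)·(1) + (-1)·(-1) + (-1)·(1) + (1)·(-1) + (1)·(-1) + (-1)·(1) = -1 + -1 + -1 + -1 + 1 + 1 + 1 + 1 + 1 + 1 + 1 + 1 + -1 + -1 + -1 + -1 = 0.
So rows 13 and 1 are orthogonal; the diagonal entry equals n = 16.

(14,14) entry = 16; (13,1) entry = 0.


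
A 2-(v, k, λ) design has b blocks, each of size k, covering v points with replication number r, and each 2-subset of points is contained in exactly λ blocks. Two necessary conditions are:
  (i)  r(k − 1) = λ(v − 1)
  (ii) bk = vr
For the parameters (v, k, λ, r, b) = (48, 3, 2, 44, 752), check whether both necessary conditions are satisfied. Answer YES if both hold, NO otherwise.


Condition (i): r(k − 1) = 44·2 = 88; λ(v − 1) = 2·47 = 94. Match? NO.
Condition (ii): bk = 752·3 = 2256; vr = 48·44 = 2112. Match? NO.
Both conditions hold? NO.

NO


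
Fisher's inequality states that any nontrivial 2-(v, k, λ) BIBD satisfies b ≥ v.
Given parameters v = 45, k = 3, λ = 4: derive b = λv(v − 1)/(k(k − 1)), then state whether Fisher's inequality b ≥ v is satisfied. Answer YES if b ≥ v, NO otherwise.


r = λ(v − 1)/(k − 1) = 4·44/2 = 88.
b = vr/k = 45·88/3 = 1320.
Fisher's inequality: b ≥ v ⇔ 1320 ≥ 45? YES.

YES


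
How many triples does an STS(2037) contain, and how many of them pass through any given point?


An STS(v) is a 2-(v, 3, 1) BIBD: block size k = 3, λ = 1.
Replication: r(k − 1) = λ(v − 1) ⇒ r·2 = 2037 − 1 = 2036 ⇒ r = 1018.
Block count: bk = vr ⇒ b·3 = 2037·1018 = 2073666 ⇒ b = 691222.
(Check via b = v(v − 1)/6 = 2037·2036/6 = 4147332/6 = 691222.)

r = 1018, b = 691222.


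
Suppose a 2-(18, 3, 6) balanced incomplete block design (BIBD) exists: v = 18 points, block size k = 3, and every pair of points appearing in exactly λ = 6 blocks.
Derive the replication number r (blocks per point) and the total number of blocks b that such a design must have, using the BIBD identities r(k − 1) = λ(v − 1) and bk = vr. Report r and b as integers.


Any 2-(v, k, λ) BIBD satisfies two necessary conditions:
  (i)  Each point sits in r blocks, and counting incidences through any fixed point gives r(k − 1) = λ(v − 1), so r = λ(v − 1)/(k − 1).
  (ii) Total incidences bk = vr, so b = vr/k.
Step 1: r = λ(v − 1)/(k − 1) = 6·(18 − 1)/(3 − 1) = 6·17/2 = 102/2 = 51.
Step 2: b = vr/k = 18·51/3 = 918/3 = 306.
Check integrality: r = 51 ∈ Z ✓, b = 306 ∈ Z ✓.
(These identities are necessary conditions: they determine r and b for any design with these parameters, but do not by themselves prove that one exists.)

r = 51, b = 306.


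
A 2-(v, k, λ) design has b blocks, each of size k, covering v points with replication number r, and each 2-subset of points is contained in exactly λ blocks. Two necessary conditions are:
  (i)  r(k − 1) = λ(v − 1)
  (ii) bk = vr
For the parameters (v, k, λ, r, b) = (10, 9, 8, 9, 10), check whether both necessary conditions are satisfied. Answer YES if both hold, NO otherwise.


Condition (i): r(k − 1) = 9·8 = 72; λ(v − 1) = 8·9 = 72. Match? YES.
Condition (ii): bk = 10·9 = 90; vr = 10·9 = 90. Match? YES.
Both conditions hold? YES.

YES


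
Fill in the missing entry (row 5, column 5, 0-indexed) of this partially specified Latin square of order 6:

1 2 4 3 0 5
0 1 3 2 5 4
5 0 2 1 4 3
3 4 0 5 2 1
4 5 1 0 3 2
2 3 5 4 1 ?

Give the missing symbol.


Row 5 contains symbols [1, 2, 3, 4, 5] — missing [0].
Column 5 contains symbols [1, 2, 3, 4, 5] — missing [0].
The missing symbol must appear in both missing sets; intersection = [0].
Therefore the hidden value is 0.

Missing value = 0.


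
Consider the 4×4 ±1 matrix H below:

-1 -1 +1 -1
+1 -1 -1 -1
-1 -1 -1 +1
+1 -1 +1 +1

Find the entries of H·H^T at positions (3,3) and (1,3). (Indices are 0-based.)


Row 1 of H: [1, -1, -1, -1].
Row 3 of H: [1, -1, 1, 1].
(H·H^T)[3][3] = Σ_j H[3][j]·H[3][j] = (1)² + (-1)² + (1)² + (1)² = 1 + 1 + 1 + 1 = 4.
(H·H^T)[1][3] = Σ_j H[1][j]·H[3][j] = (1)·(1) + (-1)·(-1) + (-1)·(1) + (-1)·(1) = 1 + 1 + -1 + -1 = 0.
So rows 1 and 3 are orthogonal; the diagonal entry equals n = 4.

(3,3) entry = 4; (1,3) entry = 0.


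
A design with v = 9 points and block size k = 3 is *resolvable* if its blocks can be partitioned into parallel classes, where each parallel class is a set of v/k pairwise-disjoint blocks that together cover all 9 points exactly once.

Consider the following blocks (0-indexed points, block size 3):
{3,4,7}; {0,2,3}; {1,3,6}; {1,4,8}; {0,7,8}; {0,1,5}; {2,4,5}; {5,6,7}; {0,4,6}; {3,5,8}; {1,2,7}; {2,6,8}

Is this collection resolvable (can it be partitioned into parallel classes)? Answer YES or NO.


v = 9, block size k = 3, number of blocks = 12.
For resolvability, blocks must partition into parallel classes of size v/k = 3.
Total blocks must therefore be a multiple of 3: 12 = 3·4 + 0 ⇒ divisible ✓.
Greedy packing gives 4 candidate class(es). Each should be a full parallel class (size 3, covers all 9 points).
  Class 1 (3 blocks): {3,4,7}; {0,1,5}; {2,6,8}. Points covered: [0, 1, 2, 3, 4, 5, 6, 7, 8].
  Class 2 (3 blocks): {0,2,3}; {1,4,8}; {5,6,7}. Points covered: [0, 1, 2, 3, 4, 5, 6, 7, 8].
  Class 3 (3 blocks): {1,3,6}; {0,7,8}; {2,4,5}. Points covered: [0, 1, 2, 3, 4, 5, 6, 7, 8].
  Class 4 (3 blocks): {0,4,6}; {3,5,8}; {1,2,7}. Points covered: [0, 1, 2, 3, 4, 5, 6, 7, 8].
All classes full (size 3)? YES. All classes cover every point? YES.
Resolvable? YES.

YES


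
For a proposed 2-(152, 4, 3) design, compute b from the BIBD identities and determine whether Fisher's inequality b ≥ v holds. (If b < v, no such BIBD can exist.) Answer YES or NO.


b = λv(v − 1)/(k(k − 1)) = 3·152·151/(4·3) = 68856/12 = 5738.
Compare with v = 152: b ≥ v, so Fisher's inequality holds.

YES


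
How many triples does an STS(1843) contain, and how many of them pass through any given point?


An STS(v) is a 2-(v, 3, 1) BIBD: block size k = 3, λ = 1.
Replication: r(k − 1) = λ(v − 1) ⇒ r·2 = 1843 − 1 = 1842 ⇒ r = 921.
Block count: b = v(v − 1)/6 = 1843·1842/6 = 3394806/6 = 565801.

r = 921, b = 565801.


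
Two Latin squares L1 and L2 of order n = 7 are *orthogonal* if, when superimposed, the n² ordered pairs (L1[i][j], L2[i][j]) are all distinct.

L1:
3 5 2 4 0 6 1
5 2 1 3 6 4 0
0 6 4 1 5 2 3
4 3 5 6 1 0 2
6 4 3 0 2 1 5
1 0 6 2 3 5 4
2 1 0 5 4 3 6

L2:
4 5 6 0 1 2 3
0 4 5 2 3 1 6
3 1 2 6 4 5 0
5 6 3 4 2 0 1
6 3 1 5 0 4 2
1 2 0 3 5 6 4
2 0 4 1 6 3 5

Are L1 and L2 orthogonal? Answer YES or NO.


Form the n² = 49 superimposed pairs (L1[i][j], L2[i][j]), row by row (rows and columns indexed from 0):
row 0: (3,4) (5,5) (2,6) (4,0) (0,1) (6,2) (1,3)
row 1: (5,0) (2,4) (1,5) (3,2) (6,3) (4,1) (0,6)
row 2: (0,3) (6,1) (4,2) (1,6) (5,4) (2,5) (3,0)
row 3: (4,5) (3,6) (5,3) (6,4) (1,2) (0,0) (2,1)
row 4: (6,6) (4,3) (3,1) (0,5) (2,0) (1,4) (5,2)
row 5: (1,1) (0,2) (6,0) (2,3) (3,5) (5,6) (4,4)
row 6: (2,2) (1,0) (0,4) (5,1) (4,6) (3,3) (6,5)
Orthogonality requires all 49 pairs distinct.
Check by first coordinate: for each symbol s of L1, list the L2 entries in the n cells where L1 = s; they must all differ.
  L1 = 0: L2 entries (in reading order) 1, 6, 3, 0, 5, 2, 4 — all 7 distinct ✓
  L1 = 1: L2 entries (in reading order) 3, 5, 6, 2, 4, 1, 0 — all 7 distinct ✓
  L1 = 2: L2 entries (in reading order) 6, 4, 5, 1, 0, 3, 2 — all 7 distinct ✓
  L1 = 3: L2 entries (in reading order) 4, 2, 0, 6, 1, 5, 3 — all 7 distinct ✓
  L1 = 4: L2 entries (in reading order) 0, 1, 2, 5, 3, 4, 6 — all 7 distinct ✓
  L1 = 5: L2 entries (in reading order) 5, 0, 4, 3, 2, 6, 1 — all 7 distinct ✓
  L1 = 6: L2 entries (in reading order) 2, 3, 1, 4, 6, 0, 5 — all 7 distinct ✓
Every symbol of L1 meets every symbol of L2 exactly once, so all 49 pairs are distinct (49 of 49).
Conclusion: YES.

YES


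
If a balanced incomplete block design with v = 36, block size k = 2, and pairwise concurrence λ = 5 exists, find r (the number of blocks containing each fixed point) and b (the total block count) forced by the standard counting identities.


Any 2-(v, k, λ) BIBD satisfies two necessary conditions:
  (i)  Each point sits in r blocks, and counting incidences through any fixed point gives r(k − 1) = λ(v − 1), so r = λ(v − 1)/(k − 1).
  (ii) Total incidences bk = vr, so b = vr/k.
Step 1: r = λ(v − 1)/(k − 1) = 5·(36 − 1)/(2 − 1) = 5·35/1 = 175/1 = 175.
Step 2: b = vr/k = 36·175/2 = 6300/2 = 3150.
Check integrality: r = 175 ∈ Z ✓, b = 3150 ∈ Z ✓.
(These identities are necessary conditions: they determine r and b for any design with these parameters, but do not by themselves prove that one exists.)

r = 175, b = 3150.


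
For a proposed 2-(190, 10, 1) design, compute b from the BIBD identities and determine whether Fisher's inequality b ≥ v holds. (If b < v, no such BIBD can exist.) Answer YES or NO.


b = λv(v − 1)/(k(k − 1)) = 1·190·189/(10·9) = 35910/90 = 399.
Compare with v = 190: b ≥ v, so Fisher's inequality holds.

YES


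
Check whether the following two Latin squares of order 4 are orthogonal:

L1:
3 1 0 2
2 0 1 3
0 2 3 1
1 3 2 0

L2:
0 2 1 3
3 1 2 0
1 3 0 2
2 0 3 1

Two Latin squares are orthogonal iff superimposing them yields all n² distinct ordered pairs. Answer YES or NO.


Form the n² = 16 superimposed pairs (L1[i][j], L2[i][j]), row by row (rows and columns indexed from 0):
row 0: (3,0) (1,2) (0,1) (2,3)
row 1: (2,3) (0,1) (1,2) (3,0)
row 2: (0,1) (2,3) (3,0) (1,2)
row 3: (1,2) (3,0) (2,3) (0,1)
Orthogonality requires all 16 pairs distinct.
But the pair (2,3) repeats: cell (0,3) has L1 = 2, L2 = 3, and cell (1,0) has L1 = 2, L2 = 3.
A repeated pair means some other pair never occurs (only 4 distinct pairs out of 16), so the squares are not orthogonal.
Conclusion: NO.

NO


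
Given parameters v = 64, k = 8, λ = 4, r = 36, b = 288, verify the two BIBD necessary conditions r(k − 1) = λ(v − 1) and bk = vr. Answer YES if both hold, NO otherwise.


Condition (i): r(k − 1) = 36·7 = 252; λ(v − 1) = 4·63 = 252. Match? YES.
Condition (ii): bk = 288·8 = 2304; vr = 64·36 = 2304. Match? YES.
Both conditions hold? YES.

YES


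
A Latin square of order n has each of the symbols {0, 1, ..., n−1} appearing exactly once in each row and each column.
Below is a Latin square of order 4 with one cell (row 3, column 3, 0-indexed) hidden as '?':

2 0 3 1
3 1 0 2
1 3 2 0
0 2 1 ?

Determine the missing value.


Row 3 contains symbols [0, 1, 2] — missing [3].
Column 3 contains symbols [0, 1, 2] — missing [3].
The missing symbol must appear in both missing sets; intersection = [3].
Therefore the hidden value is 3.

Missing value = 3.


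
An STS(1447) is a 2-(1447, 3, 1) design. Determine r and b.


An STS(v) is a 2-(v, 3, 1) BIBD: block size k = 3, λ = 1.
Replication: r(k − 1) = λ(v − 1) ⇒ r·2 = 1447 − 1 = 1446 ⇒ r = 723.
Block count: b = v(v − 1)/6 = 1447·1446/6 = 2092362/6 = 348727.
(Check via bk = vr: 348727·3 = 1046181 = 1447·723 = 1046181 ✓.)

r = 723, b = 348727.


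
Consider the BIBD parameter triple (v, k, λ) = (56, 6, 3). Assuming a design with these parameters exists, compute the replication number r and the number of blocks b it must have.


Any 2-(v, k, λ) BIBD satisfies two necessary conditions:
  (i)  Each point sits in r blocks, and counting incidences through any fixed point gives r(k − 1) = λ(v − 1), so r = λ(v − 1)/(k − 1).
  (ii) Total incidences bk = vr, so b = vr/k.
Step 1: r = λ(v − 1)/(k − 1) = 3·(56 − 1)/(6 − 1) = 3·55/5 = 165/5 = 33.
Step 2: b = vr/k = 56·33/6 = 1848/6 = 308.
Check integrality: r = 33 ∈ Z ✓, b = 308 ∈ Z ✓.
(These identities are necessary conditions: they determine r and b for any design with these parameters, but do not by themselves prove that one exists.)

r = 33, b = 308.


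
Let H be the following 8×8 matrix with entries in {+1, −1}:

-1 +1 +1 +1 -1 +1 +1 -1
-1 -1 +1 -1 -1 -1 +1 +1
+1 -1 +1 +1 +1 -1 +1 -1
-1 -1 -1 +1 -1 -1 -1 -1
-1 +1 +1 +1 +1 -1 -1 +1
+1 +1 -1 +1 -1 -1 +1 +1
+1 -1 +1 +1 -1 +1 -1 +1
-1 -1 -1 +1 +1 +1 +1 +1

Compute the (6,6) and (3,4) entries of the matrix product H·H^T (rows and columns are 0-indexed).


Row 3 of H: [-1, -1, -1, 1, -1, -1, -1, -1].
Row 4 of H: [-1, 1, 1, 1, 1, -1, -1, 1].
Row 6 of H: [1, -1, 1, 1, -1, 1, -1, 1].
(H·H^T)[6][6] = Σ_j H[6][j]·H[6][j] = (1)² + (-1)² + (1)² + (1)² + (-1)² + (1)² + (-1)² + (1)² = 1 + 1 + 1 + 1 + 1 + 1 + 1 + 1 = 8.
(H·H^T)[3][4] = Σ_j H[3][j]·H[4][j] = (-1)·(-1) + (-1)·(1) + (-1)·(1) + (1)·(1) + (-1)·(1) + (-1)·(-1) + (-1)·(-1) + (-1)·(1) = 1 + -1 + -1 + 1 + -1 + 1 + 1 + -1 = 0.
So rows 3 and 4 are orthogonal; the diagonal entry equals n = 8.

(6,6) entry = 8; (3,4) entry = 0.
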